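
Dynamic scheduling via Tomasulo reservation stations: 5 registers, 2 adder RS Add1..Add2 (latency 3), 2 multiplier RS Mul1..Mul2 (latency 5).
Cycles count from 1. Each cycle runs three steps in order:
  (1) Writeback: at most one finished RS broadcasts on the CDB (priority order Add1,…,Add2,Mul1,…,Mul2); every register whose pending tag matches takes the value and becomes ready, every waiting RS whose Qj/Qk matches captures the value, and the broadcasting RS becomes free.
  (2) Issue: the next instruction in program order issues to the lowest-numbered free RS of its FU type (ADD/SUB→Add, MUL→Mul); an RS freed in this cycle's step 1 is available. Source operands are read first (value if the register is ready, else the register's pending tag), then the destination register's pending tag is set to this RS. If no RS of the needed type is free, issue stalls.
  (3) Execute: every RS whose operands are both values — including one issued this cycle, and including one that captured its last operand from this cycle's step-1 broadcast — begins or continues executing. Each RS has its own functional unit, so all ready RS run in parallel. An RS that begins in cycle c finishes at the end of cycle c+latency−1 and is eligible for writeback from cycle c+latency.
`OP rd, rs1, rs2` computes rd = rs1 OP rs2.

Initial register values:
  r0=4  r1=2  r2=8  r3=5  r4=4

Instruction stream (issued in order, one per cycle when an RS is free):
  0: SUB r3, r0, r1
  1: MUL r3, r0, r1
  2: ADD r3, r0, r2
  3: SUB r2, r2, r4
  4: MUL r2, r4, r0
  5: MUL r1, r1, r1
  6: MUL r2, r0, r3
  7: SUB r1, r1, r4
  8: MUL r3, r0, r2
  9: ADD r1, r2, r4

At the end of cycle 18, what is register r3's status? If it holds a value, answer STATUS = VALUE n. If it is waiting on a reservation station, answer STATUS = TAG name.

c1: issue SUB r3<-Add1 | r0:4,r1:2,r2:8,r3:Add1,r4:4
c2: issue MUL r3<-Mul1 | r0:4,r1:2,r2:8,r3:Mul1,r4:4
c3: issue ADD r3<-Add2 | r0:4,r1:2,r2:8,r3:Add2,r4:4
c4: CDB Add1=2; issue SUB r2<-Add1 | r0:4,r1:2,r2:Add1,r3:Add2,r4:4
c5: issue MUL r2<-Mul2 | r0:4,r1:2,r2:Mul2,r3:Add2,r4:4
c6: CDB Add2=12; stall | r0:4,r1:2,r2:Mul2,r3:12,r4:4
c7: CDB Add1=4; stall | r0:4,r1:2,r2:Mul2,r3:12,r4:4
c8: CDB Mul1=8; issue MUL r1<-Mul1 | r0:4,r1:Mul1,r2:Mul2,r3:12,r4:4
c9: stall | r0:4,r1:Mul1,r2:Mul2,r3:12,r4:4
c10: CDB Mul2=16; issue MUL r2<-Mul2 | r0:4,r1:Mul1,r2:Mul2,r3:12,r4:4
c11: issue SUB r1<-Add1 | r0:4,r1:Add1,r2:Mul2,r3:12,r4:4
c12: stall | r0:4,r1:Add1,r2:Mul2,r3:12,r4:4
c13: CDB Mul1=4; issue MUL r3<-Mul1 | r0:4,r1:Add1,r2:Mul2,r3:Mul1,r4:4
c14: issue ADD r1<-Add2 | r0:4,r1:Add2,r2:Mul2,r3:Mul1,r4:4
c15: CDB Mul2=48 | r0:4,r1:Add2,r2:48,r3:Mul1,r4:4
c16: CDB Add1=0 | r0:4,r1:Add2,r2:48,r3:Mul1,r4:4
c17: - | r0:4,r1:Add2,r2:48,r3:Mul1,r4:4
c18: CDB Add2=52 | r0:4,r1:52,r2:48,r3:Mul1,r4:4

STATUS = TAG Mul1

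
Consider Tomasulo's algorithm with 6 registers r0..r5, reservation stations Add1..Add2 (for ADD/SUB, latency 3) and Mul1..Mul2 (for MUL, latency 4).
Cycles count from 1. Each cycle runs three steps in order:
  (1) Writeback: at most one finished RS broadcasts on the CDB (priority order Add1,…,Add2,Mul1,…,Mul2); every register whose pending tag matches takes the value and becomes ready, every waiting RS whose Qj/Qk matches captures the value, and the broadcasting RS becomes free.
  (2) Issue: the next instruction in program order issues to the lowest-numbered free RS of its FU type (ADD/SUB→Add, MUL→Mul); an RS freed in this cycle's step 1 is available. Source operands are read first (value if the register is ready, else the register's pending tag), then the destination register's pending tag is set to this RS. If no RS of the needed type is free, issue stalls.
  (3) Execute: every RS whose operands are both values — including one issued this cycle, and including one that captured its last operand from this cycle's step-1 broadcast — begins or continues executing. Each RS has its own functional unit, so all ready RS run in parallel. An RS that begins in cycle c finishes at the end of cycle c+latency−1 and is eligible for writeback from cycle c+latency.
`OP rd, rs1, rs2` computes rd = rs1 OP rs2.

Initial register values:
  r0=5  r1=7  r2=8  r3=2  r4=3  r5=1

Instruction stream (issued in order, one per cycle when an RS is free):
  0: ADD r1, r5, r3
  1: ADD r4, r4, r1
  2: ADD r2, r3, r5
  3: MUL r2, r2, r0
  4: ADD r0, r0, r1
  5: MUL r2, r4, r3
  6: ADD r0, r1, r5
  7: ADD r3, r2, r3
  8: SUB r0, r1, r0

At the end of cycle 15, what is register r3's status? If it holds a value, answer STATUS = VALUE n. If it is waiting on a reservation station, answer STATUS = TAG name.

STATUS = TAG Add1

c1: issue ADD r1<-Add1 | r0:5,r1:Add1,r2:8,r3:2,r4:3,r5:1
c2: issue ADD r4<-Add2 | r0:5,r1:Add1,r2:8,r3:2,r4:Add2,r5:1
c3: stall | r0:5,r1:Add1,r2:8,r3:2,r4:Add2,r5:1
c4: CDB Add1=3; issue ADD r2<-Add1 | r0:5,r1:3,r2:Add1,r3:2,r4:Add2,r5:1
c5: issue MUL r2<-Mul1 | r0:5,r1:3,r2:Mul1,r3:2,r4:Add2,r5:1
c6: stall | r0:5,r1:3,r2:Mul1,r3:2,r4:Add2,r5:1
c7: CDB Add1=3; issue ADD r0<-Add1 | r0:Add1,r1:3,r2:Mul1,r3:2,r4:Add2,r5:1
c8: CDB Add2=6; issue MUL r2<-Mul2 | r0:Add1,r1:3,r2:Mul2,r3:2,r4:6,r5:1
c9: issue ADD r0<-Add2 | r0:Add2,r1:3,r2:Mul2,r3:2,r4:6,r5:1
c10: CDB Add1=8; issue ADD r3<-Add1 | r0:Add2,r1:3,r2:Mul2,r3:Add1,r4:6,r5:1
c11: CDB Mul1=15; stall | r0:Add2,r1:3,r2:Mul2,r3:Add1,r4:6,r5:1
c12: CDB Add2=4; issue SUB r0<-Add2 | r0:Add2,r1:3,r2:Mul2,r3:Add1,r4:6,r5:1
c13: CDB Mul2=12 | r0:Add2,r1:3,r2:12,r3:Add1,r4:6,r5:1
c14: - | r0:Add2,r1:3,r2:12,r3:Add1,r4:6,r5:1
c15: CDB Add2=-1 | r0:-1,r1:3,r2:12,r3:Add1,r4:6,r5:1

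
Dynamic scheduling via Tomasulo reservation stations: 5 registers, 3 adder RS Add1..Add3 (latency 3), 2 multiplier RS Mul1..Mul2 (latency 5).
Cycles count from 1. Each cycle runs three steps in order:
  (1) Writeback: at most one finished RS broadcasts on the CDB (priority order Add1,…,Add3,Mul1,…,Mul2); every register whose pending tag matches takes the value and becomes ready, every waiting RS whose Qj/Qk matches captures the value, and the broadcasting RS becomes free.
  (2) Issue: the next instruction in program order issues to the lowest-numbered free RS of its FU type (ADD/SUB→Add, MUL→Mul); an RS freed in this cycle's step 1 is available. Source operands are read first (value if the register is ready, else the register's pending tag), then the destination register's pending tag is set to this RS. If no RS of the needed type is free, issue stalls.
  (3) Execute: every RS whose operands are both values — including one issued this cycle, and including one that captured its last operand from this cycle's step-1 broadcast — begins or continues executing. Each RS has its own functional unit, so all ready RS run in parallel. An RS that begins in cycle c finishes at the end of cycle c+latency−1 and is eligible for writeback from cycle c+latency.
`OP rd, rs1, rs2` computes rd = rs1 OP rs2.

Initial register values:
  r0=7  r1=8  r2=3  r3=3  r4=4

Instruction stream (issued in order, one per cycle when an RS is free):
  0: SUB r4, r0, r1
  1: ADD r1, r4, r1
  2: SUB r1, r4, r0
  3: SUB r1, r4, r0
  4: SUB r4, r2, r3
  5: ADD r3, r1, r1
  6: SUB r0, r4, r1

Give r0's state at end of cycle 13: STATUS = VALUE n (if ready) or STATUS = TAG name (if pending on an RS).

STATUS = VALUE 8

  c1: issue SUB r4<-Add1  regs: r0:7,r1:8,r2:3,r3:3,r4:Add1
  c2: issue ADD r1<-Add2  regs: r0:7,r1:Add2,r2:3,r3:3,r4:Add1
  c3: issue SUB r1<-Add3  regs: r0:7,r1:Add3,r2:3,r3:3,r4:Add1
  c4: CDB Add1=-1; issue SUB r1<-Add1  regs: r0:7,r1:Add1,r2:3,r3:3,r4:-1
  c5: stall  regs: r0:7,r1:Add1,r2:3,r3:3,r4:-1
  c6: stall  regs: r0:7,r1:Add1,r2:3,r3:3,r4:-1
  c7: CDB Add1=-8; issue SUB r4<-Add1  regs: r0:7,r1:-8,r2:3,r3:3,r4:Add1
  c8: CDB Add2=7; issue ADD r3<-Add2  regs: r0:7,r1:-8,r2:3,r3:Add2,r4:Add1
  c9: CDB Add3=-8; issue SUB r0<-Add3  regs: r0:Add3,r1:-8,r2:3,r3:Add2,r4:Add1
  c10: CDB Add1=0  regs: r0:Add3,r1:-8,r2:3,r3:Add2,r4:0
  c11: CDB Add2=-16  regs: r0:Add3,r1:-8,r2:3,r3:-16,r4:0
  c12: -  regs: r0:Add3,r1:-8,r2:3,r3:-16,r4:0
  c13: CDB Add3=8  regs: r0:8,r1:-8,r2:3,r3:-16,r4:0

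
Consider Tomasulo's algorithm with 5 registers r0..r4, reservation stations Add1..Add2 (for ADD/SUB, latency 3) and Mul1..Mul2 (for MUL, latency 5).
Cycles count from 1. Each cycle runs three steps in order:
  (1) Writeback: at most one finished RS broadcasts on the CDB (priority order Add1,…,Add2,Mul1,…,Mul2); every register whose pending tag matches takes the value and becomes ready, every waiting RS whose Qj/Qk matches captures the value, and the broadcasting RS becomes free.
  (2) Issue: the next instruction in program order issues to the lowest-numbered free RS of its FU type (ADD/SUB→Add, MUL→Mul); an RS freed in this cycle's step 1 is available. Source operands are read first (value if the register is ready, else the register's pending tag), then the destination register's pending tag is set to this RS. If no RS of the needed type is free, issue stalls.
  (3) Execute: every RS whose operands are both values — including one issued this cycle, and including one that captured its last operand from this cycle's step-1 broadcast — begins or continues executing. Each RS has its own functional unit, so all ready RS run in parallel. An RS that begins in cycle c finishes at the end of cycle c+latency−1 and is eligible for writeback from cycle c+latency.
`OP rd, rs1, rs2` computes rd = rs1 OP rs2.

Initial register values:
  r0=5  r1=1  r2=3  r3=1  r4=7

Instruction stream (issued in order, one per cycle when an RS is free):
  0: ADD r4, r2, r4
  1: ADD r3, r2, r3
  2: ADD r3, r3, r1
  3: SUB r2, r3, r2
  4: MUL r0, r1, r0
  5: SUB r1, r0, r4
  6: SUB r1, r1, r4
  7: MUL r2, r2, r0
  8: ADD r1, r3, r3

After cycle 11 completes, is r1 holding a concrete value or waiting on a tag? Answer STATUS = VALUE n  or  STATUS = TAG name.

cycle 1: issue ADD r4<-Add1 // r0:5,r1:1,r2:3,r3:1,r4:Add1
cycle 2: issue ADD r3<-Add2 // r0:5,r1:1,r2:3,r3:Add2,r4:Add1
cycle 3: stall // r0:5,r1:1,r2:3,r3:Add2,r4:Add1
cycle 4: CDB Add1=10; issue ADD r3<-Add1 // r0:5,r1:1,r2:3,r3:Add1,r4:10
cycle 5: CDB Add2=4; issue SUB r2<-Add2 // r0:5,r1:1,r2:Add2,r3:Add1,r4:10
cycle 6: issue MUL r0<-Mul1 // r0:Mul1,r1:1,r2:Add2,r3:Add1,r4:10
cycle 7: stall // r0:Mul1,r1:1,r2:Add2,r3:Add1,r4:10
cycle 8: CDB Add1=5; issue SUB r1<-Add1 // r0:Mul1,r1:Add1,r2:Add2,r3:5,r4:10
cycle 9: stall // r0:Mul1,r1:Add1,r2:Add2,r3:5,r4:10
cycle 10: stall // r0:Mul1,r1:Add1,r2:Add2,r3:5,r4:10
cycle 11: CDB Add2=2; issue SUB r1<-Add2 // r0:Mul1,r1:Add2,r2:2,r3:5,r4:10

STATUS = TAG Add2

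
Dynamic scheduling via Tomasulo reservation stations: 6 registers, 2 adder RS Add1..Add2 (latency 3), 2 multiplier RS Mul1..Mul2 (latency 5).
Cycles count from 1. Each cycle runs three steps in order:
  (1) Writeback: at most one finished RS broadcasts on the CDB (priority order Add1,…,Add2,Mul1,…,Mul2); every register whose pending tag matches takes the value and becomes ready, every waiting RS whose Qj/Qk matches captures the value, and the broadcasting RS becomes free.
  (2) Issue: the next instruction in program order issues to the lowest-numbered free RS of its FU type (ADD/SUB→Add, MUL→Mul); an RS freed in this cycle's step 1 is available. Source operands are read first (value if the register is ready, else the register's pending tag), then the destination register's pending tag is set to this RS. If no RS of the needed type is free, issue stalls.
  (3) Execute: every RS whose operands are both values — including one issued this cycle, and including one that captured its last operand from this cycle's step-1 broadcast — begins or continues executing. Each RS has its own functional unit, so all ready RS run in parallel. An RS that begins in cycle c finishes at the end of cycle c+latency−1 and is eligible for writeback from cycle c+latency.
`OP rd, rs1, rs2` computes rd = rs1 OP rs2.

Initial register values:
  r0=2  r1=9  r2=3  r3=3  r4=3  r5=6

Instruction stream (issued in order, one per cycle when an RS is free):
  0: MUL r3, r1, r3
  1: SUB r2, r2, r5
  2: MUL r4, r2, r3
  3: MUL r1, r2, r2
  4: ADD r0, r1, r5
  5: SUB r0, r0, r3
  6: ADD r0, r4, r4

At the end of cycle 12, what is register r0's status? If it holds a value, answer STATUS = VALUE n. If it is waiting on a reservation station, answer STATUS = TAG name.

c1: issue MUL r3<-Mul1 | r0:2,r1:9,r2:3,r3:Mul1,r4:3,r5:6
c2: issue SUB r2<-Add1 | r0:2,r1:9,r2:Add1,r3:Mul1,r4:3,r5:6
c3: issue MUL r4<-Mul2 | r0:2,r1:9,r2:Add1,r3:Mul1,r4:Mul2,r5:6
c4: stall | r0:2,r1:9,r2:Add1,r3:Mul1,r4:Mul2,r5:6
c5: CDB Add1=-3; stall | r0:2,r1:9,r2:-3,r3:Mul1,r4:Mul2,r5:6
c6: CDB Mul1=27; issue MUL r1<-Mul1 | r0:2,r1:Mul1,r2:-3,r3:27,r4:Mul2,r5:6
c7: issue ADD r0<-Add1 | r0:Add1,r1:Mul1,r2:-3,r3:27,r4:Mul2,r5:6
c8: issue SUB r0<-Add2 | r0:Add2,r1:Mul1,r2:-3,r3:27,r4:Mul2,r5:6
c9: stall | r0:Add2,r1:Mul1,r2:-3,r3:27,r4:Mul2,r5:6
c10: stall | r0:Add2,r1:Mul1,r2:-3,r3:27,r4:Mul2,r5:6
c11: CDB Mul1=9; stall | r0:Add2,r1:9,r2:-3,r3:27,r4:Mul2,r5:6
c12: CDB Mul2=-81; stall | r0:Add2,r1:9,r2:-3,r3:27,r4:-81,r5:6

STATUS = TAG Add2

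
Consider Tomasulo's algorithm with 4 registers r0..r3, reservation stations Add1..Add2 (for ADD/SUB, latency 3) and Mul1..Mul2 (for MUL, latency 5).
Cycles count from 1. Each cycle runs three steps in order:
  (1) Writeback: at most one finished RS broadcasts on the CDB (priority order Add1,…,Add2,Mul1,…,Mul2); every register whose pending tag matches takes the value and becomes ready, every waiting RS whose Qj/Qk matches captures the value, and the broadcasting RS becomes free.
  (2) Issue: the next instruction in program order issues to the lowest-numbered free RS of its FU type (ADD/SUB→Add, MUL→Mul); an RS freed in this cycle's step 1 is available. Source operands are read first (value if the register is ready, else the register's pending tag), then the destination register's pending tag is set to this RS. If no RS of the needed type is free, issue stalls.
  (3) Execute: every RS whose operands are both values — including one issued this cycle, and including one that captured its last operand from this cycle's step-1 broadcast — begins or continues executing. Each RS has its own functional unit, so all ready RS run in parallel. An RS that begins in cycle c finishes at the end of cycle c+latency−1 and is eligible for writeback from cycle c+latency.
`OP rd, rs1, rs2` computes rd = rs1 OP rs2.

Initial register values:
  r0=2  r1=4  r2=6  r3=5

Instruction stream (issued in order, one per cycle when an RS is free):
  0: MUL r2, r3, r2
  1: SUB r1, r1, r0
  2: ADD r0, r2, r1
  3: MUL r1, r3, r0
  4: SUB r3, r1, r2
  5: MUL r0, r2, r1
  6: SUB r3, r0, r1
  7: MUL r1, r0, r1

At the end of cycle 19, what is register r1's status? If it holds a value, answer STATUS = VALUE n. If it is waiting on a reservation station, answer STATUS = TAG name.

STATUS = TAG Mul2

cycle 1: issue MUL r2<-Mul1 // r0:2,r1:4,r2:Mul1,r3:5
cycle 2: issue SUB r1<-Add1 // r0:2,r1:Add1,r2:Mul1,r3:5
cycle 3: issue ADD r0<-Add2 // r0:Add2,r1:Add1,r2:Mul1,r3:5
cycle 4: issue MUL r1<-Mul2 // r0:Add2,r1:Mul2,r2:Mul1,r3:5
cycle 5: CDB Add1=2; issue SUB r3<-Add1 // r0:Add2,r1:Mul2,r2:Mul1,r3:Add1
cycle 6: CDB Mul1=30; issue MUL r0<-Mul1 // r0:Mul1,r1:Mul2,r2:30,r3:Add1
cycle 7: stall // r0:Mul1,r1:Mul2,r2:30,r3:Add1
cycle 8: stall // r0:Mul1,r1:Mul2,r2:30,r3:Add1
cycle 9: CDB Add2=32; issue SUB r3<-Add2 // r0:Mul1,r1:Mul2,r2:30,r3:Add2
cycle 10: stall // r0:Mul1,r1:Mul2,r2:30,r3:Add2
cycle 11: stall // r0:Mul1,r1:Mul2,r2:30,r3:Add2
cycle 12: stall // r0:Mul1,r1:Mul2,r2:30,r3:Add2
cycle 13: stall // r0:Mul1,r1:Mul2,r2:30,r3:Add2
cycle 14: CDB Mul2=160; issue MUL r1<-Mul2 // r0:Mul1,r1:Mul2,r2:30,r3:Add2
cycle 15: - // r0:Mul1,r1:Mul2,r2:30,r3:Add2
cycle 16: - // r0:Mul1,r1:Mul2,r2:30,r3:Add2
cycle 17: CDB Add1=130 // r0:Mul1,r1:Mul2,r2:30,r3:Add2
cycle 18: - // r0:Mul1,r1:Mul2,r2:30,r3:Add2
cycle 19: CDB Mul1=4800 // r0:4800,r1:Mul2,r2:30,r3:Add2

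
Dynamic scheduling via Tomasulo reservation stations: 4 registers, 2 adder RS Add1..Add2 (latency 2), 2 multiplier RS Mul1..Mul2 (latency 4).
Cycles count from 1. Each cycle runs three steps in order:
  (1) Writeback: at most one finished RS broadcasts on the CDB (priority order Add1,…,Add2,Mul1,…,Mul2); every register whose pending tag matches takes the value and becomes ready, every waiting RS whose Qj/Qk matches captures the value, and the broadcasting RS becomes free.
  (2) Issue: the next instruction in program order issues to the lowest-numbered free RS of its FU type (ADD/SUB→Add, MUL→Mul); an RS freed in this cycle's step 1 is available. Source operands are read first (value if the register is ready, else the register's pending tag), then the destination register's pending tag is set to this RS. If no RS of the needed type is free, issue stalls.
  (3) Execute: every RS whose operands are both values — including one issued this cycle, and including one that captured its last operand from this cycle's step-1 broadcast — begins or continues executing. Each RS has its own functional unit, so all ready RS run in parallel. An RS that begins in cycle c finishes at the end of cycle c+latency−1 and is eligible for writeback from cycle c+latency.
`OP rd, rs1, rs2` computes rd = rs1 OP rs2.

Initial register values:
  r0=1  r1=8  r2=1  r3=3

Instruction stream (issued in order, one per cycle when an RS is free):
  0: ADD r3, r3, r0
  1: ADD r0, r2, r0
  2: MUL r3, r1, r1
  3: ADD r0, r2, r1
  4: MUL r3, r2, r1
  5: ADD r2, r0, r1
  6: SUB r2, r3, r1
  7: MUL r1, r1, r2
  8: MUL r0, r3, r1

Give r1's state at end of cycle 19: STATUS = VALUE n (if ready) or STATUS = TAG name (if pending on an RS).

cycle 1: issue ADD r3<-Add1 // r0:1,r1:8,r2:1,r3:Add1
cycle 2: issue ADD r0<-Add2 // r0:Add2,r1:8,r2:1,r3:Add1
cycle 3: CDB Add1=4; issue MUL r3<-Mul1 // r0:Add2,r1:8,r2:1,r3:Mul1
cycle 4: CDB Add2=2; issue ADD r0<-Add1 // r0:Add1,r1:8,r2:1,r3:Mul1
cycle 5: issue MUL r3<-Mul2 // r0:Add1,r1:8,r2:1,r3:Mul2
cycle 6: CDB Add1=9; issue ADD r2<-Add1 // r0:9,r1:8,r2:Add1,r3:Mul2
cycle 7: CDB Mul1=64; issue SUB r2<-Add2 // r0:9,r1:8,r2:Add2,r3:Mul2
cycle 8: CDB Add1=17; issue MUL r1<-Mul1 // r0:9,r1:Mul1,r2:Add2,r3:Mul2
cycle 9: CDB Mul2=8; issue MUL r0<-Mul2 // r0:Mul2,r1:Mul1,r2:Add2,r3:8
cycle 10: - // r0:Mul2,r1:Mul1,r2:Add2,r3:8
cycle 11: CDB Add2=0 // r0:Mul2,r1:Mul1,r2:0,r3:8
cycle 12: - // r0:Mul2,r1:Mul1,r2:0,r3:8
cycle 13: - // r0:Mul2,r1:Mul1,r2:0,r3:8
cycle 14: - // r0:Mul2,r1:Mul1,r2:0,r3:8
cycle 15: CDB Mul1=0 // r0:Mul2,r1:0,r2:0,r3:8
cycle 16: - // r0:Mul2,r1:0,r2:0,r3:8
cycle 17: - // r0:Mul2,r1:0,r2:0,r3:8
cycle 18: - // r0:Mul2,r1:0,r2:0,r3:8
cycle 19: CDB Mul2=0 // r0:0,r1:0,r2:0,r3:8

STATUS = VALUE 0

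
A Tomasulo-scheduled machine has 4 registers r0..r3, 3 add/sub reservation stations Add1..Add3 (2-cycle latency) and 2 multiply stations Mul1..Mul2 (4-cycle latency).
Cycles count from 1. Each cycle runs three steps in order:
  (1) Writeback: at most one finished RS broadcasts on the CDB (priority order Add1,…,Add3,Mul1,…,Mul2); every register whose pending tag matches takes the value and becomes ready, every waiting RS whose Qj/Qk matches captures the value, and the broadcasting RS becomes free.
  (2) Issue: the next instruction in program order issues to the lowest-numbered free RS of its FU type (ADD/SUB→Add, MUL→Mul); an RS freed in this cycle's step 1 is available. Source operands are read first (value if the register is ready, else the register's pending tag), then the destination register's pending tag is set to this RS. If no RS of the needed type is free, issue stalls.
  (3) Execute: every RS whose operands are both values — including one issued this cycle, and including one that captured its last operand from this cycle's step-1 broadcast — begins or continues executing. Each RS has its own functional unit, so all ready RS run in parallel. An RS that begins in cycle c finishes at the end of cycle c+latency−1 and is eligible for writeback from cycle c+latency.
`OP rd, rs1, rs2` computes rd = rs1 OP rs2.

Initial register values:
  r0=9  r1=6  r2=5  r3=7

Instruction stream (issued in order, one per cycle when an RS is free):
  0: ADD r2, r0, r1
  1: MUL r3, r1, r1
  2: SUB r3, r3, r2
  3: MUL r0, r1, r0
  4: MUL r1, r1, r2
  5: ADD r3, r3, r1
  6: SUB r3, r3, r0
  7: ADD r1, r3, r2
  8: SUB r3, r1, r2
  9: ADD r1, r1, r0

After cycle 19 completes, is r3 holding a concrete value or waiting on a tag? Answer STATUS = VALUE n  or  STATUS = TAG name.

STATUS = VALUE 57

c1: issue ADD r2<-Add1 | r0:9,r1:6,r2:Add1,r3:7
c2: issue MUL r3<-Mul1 | r0:9,r1:6,r2:Add1,r3:Mul1
c3: CDB Add1=15; issue SUB r3<-Add1 | r0:9,r1:6,r2:15,r3:Add1
c4: issue MUL r0<-Mul2 | r0:Mul2,r1:6,r2:15,r3:Add1
c5: stall | r0:Mul2,r1:6,r2:15,r3:Add1
c6: CDB Mul1=36; issue MUL r1<-Mul1 | r0:Mul2,r1:Mul1,r2:15,r3:Add1
c7: issue ADD r3<-Add2 | r0:Mul2,r1:Mul1,r2:15,r3:Add2
c8: CDB Add1=21; issue SUB r3<-Add1 | r0:Mul2,r1:Mul1,r2:15,r3:Add1
c9: CDB Mul2=54; issue ADD r1<-Add3 | r0:54,r1:Add3,r2:15,r3:Add1
c10: CDB Mul1=90; stall | r0:54,r1:Add3,r2:15,r3:Add1
c11: stall | r0:54,r1:Add3,r2:15,r3:Add1
c12: CDB Add2=111; issue SUB r3<-Add2 | r0:54,r1:Add3,r2:15,r3:Add2
c13: stall | r0:54,r1:Add3,r2:15,r3:Add2
c14: CDB Add1=57; issue ADD r1<-Add1 | r0:54,r1:Add1,r2:15,r3:Add2
c15: - | r0:54,r1:Add1,r2:15,r3:Add2
c16: CDB Add3=72 | r0:54,r1:Add1,r2:15,r3:Add2
c17: - | r0:54,r1:Add1,r2:15,r3:Add2
c18: CDB Add1=126 | r0:54,r1:126,r2:15,r3:Add2
c19: CDB Add2=57 | r0:54,r1:126,r2:15,r3:57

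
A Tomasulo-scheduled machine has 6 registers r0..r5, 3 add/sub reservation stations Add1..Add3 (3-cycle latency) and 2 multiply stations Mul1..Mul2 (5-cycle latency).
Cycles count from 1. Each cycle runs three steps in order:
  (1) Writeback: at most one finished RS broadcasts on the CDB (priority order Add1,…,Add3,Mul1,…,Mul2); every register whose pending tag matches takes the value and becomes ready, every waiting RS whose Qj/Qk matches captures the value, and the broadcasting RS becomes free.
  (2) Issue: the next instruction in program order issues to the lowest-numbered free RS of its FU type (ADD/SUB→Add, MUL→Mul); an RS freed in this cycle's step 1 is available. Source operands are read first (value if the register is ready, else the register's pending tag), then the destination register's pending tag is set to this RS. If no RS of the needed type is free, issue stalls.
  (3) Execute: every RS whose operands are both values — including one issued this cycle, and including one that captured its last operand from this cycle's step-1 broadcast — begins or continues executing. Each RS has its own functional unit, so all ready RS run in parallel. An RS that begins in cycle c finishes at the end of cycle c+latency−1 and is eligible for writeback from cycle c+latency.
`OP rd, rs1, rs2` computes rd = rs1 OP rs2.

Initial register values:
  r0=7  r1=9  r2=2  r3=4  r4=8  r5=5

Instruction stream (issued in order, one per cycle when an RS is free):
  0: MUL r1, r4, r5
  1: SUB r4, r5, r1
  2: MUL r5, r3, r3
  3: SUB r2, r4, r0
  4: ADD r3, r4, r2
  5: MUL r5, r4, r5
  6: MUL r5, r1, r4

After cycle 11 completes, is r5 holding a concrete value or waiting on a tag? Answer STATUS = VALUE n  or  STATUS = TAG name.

cycle 1: issue MUL r1<-Mul1 // r0:7,r1:Mul1,r2:2,r3:4,r4:8,r5:5
cycle 2: issue SUB r4<-Add1 // r0:7,r1:Mul1,r2:2,r3:4,r4:Add1,r5:5
cycle 3: issue MUL r5<-Mul2 // r0:7,r1:Mul1,r2:2,r3:4,r4:Add1,r5:Mul2
cycle 4: issue SUB r2<-Add2 // r0:7,r1:Mul1,r2:Add2,r3:4,r4:Add1,r5:Mul2
cycle 5: issue ADD r3<-Add3 // r0:7,r1:Mul1,r2:Add2,r3:Add3,r4:Add1,r5:Mul2
cycle 6: CDB Mul1=40; issue MUL r5<-Mul1 // r0:7,r1:40,r2:Add2,r3:Add3,r4:Add1,r5:Mul1
cycle 7: stall // r0:7,r1:40,r2:Add2,r3:Add3,r4:Add1,r5:Mul1
cycle 8: CDB Mul2=16; issue MUL r5<-Mul2 // r0:7,r1:40,r2:Add2,r3:Add3,r4:Add1,r5:Mul2
cycle 9: CDB Add1=-35 // r0:7,r1:40,r2:Add2,r3:Add3,r4:-35,r5:Mul2
cycle 10: - // r0:7,r1:40,r2:Add2,r3:Add3,r4:-35,r5:Mul2
cycle 11: - // r0:7,r1:40,r2:Add2,r3:Add3,r4:-35,r5:Mul2

STATUS = TAG Mul2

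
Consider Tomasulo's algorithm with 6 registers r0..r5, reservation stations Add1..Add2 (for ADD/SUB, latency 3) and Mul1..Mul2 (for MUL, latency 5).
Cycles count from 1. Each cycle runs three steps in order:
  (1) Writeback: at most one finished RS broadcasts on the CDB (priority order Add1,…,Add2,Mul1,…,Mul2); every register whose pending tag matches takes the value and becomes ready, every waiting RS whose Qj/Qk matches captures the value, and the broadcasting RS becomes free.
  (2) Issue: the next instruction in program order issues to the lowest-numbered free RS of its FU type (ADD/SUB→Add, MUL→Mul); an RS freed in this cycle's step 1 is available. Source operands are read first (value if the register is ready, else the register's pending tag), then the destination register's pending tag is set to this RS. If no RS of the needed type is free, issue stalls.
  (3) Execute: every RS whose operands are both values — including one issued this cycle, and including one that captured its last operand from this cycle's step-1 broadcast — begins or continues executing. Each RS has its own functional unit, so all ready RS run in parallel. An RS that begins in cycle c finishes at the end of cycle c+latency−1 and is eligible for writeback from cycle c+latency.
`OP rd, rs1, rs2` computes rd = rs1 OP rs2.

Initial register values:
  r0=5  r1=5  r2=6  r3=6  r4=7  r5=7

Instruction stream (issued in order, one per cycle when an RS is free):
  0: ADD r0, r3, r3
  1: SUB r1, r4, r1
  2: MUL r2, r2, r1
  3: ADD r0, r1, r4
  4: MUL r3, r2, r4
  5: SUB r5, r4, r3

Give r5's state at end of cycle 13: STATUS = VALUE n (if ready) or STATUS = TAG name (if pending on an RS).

cycle 1: issue ADD r0<-Add1 // r0:Add1,r1:5,r2:6,r3:6,r4:7,r5:7
cycle 2: issue SUB r1<-Add2 // r0:Add1,r1:Add2,r2:6,r3:6,r4:7,r5:7
cycle 3: issue MUL r2<-Mul1 // r0:Add1,r1:Add2,r2:Mul1,r3:6,r4:7,r5:7
cycle 4: CDB Add1=12; issue ADD r0<-Add1 // r0:Add1,r1:Add2,r2:Mul1,r3:6,r4:7,r5:7
cycle 5: CDB Add2=2; issue MUL r3<-Mul2 // r0:Add1,r1:2,r2:Mul1,r3:Mul2,r4:7,r5:7
cycle 6: issue SUB r5<-Add2 // r0:Add1,r1:2,r2:Mul1,r3:Mul2,r4:7,r5:Add2
cycle 7: - // r0:Add1,r1:2,r2:Mul1,r3:Mul2,r4:7,r5:Add2
cycle 8: CDB Add1=9 // r0:9,r1:2,r2:Mul1,r3:Mul2,r4:7,r5:Add2
cycle 9: - // r0:9,r1:2,r2:Mul1,r3:Mul2,r4:7,r5:Add2
cycle 10: CDB Mul1=12 // r0:9,r1:2,r2:12,r3:Mul2,r4:7,r5:Add2
cycle 11: - // r0:9,r1:2,r2:12,r3:Mul2,r4:7,r5:Add2
cycle 12: - // r0:9,r1:2,r2:12,r3:Mul2,r4:7,r5:Add2
cycle 13: - // r0:9,r1:2,r2:12,r3:Mul2,r4:7,r5:Add2

STATUS = TAG Add2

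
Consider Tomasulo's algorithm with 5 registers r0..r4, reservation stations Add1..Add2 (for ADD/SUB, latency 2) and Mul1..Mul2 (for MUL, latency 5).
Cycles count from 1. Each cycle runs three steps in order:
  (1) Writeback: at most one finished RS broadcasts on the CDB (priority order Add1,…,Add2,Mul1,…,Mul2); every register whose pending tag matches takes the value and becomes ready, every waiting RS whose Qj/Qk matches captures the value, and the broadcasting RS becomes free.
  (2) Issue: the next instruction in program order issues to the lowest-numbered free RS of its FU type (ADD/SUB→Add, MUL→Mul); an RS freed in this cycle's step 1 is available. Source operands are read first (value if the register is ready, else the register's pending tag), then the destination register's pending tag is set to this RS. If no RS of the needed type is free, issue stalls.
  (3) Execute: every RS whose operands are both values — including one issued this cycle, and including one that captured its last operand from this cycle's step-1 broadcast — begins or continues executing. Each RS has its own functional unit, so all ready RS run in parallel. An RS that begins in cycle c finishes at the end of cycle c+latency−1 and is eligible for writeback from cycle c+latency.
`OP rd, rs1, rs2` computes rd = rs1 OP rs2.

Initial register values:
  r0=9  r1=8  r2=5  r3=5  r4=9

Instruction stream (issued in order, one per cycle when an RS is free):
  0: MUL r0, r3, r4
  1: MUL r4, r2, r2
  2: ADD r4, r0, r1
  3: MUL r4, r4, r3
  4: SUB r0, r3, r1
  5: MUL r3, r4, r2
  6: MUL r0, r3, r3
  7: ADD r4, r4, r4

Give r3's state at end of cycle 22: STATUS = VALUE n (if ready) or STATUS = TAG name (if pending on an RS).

STATUS = VALUE 1325

  c1: issue MUL r0<-Mul1  regs: r0:Mul1,r1:8,r2:5,r3:5,r4:9
  c2: issue MUL r4<-Mul2  regs: r0:Mul1,r1:8,r2:5,r3:5,r4:Mul2
  c3: issue ADD r4<-Add1  regs: r0:Mul1,r1:8,r2:5,r3:5,r4:Add1
  c4: stall  regs: r0:Mul1,r1:8,r2:5,r3:5,r4:Add1
  c5: stall  regs: r0:Mul1,r1:8,r2:5,r3:5,r4:Add1
  c6: CDB Mul1=45; issue MUL r4<-Mul1  regs: r0:45,r1:8,r2:5,r3:5,r4:Mul1
  c7: CDB Mul2=25; issue SUB r0<-Add2  regs: r0:Add2,r1:8,r2:5,r3:5,r4:Mul1
  c8: CDB Add1=53; issue MUL r3<-Mul2  regs: r0:Add2,r1:8,r2:5,r3:Mul2,r4:Mul1
  c9: CDB Add2=-3; stall  regs: r0:-3,r1:8,r2:5,r3:Mul2,r4:Mul1
  c10: stall  regs: r0:-3,r1:8,r2:5,r3:Mul2,r4:Mul1
  c11: stall  regs: r0:-3,r1:8,r2:5,r3:Mul2,r4:Mul1
  c12: stall  regs: r0:-3,r1:8,r2:5,r3:Mul2,r4:Mul1
  c13: CDB Mul1=265; issue MUL r0<-Mul1  regs: r0:Mul1,r1:8,r2:5,r3:Mul2,r4:265
  c14: issue ADD r4<-Add1  regs: r0:Mul1,r1:8,r2:5,r3:Mul2,r4:Add1
  c15: -  regs: r0:Mul1,r1:8,r2:5,r3:Mul2,r4:Add1
  c16: CDB Add1=530  regs: r0:Mul1,r1:8,r2:5,r3:Mul2,r4:530
  c17: -  regs: r0:Mul1,r1:8,r2:5,r3:Mul2,r4:530
  c18: CDB Mul2=1325  regs: r0:Mul1,r1:8,r2:5,r3:1325,r4:530
  c19: -  regs: r0:Mul1,r1:8,r2:5,r3:1325,r4:530
  c20: -  regs: r0:Mul1,r1:8,r2:5,r3:1325,r4:530
  c21: -  regs: r0:Mul1,r1:8,r2:5,r3:1325,r4:530
  c22: -  regs: r0:Mul1,r1:8,r2:5,r3:1325,r4:530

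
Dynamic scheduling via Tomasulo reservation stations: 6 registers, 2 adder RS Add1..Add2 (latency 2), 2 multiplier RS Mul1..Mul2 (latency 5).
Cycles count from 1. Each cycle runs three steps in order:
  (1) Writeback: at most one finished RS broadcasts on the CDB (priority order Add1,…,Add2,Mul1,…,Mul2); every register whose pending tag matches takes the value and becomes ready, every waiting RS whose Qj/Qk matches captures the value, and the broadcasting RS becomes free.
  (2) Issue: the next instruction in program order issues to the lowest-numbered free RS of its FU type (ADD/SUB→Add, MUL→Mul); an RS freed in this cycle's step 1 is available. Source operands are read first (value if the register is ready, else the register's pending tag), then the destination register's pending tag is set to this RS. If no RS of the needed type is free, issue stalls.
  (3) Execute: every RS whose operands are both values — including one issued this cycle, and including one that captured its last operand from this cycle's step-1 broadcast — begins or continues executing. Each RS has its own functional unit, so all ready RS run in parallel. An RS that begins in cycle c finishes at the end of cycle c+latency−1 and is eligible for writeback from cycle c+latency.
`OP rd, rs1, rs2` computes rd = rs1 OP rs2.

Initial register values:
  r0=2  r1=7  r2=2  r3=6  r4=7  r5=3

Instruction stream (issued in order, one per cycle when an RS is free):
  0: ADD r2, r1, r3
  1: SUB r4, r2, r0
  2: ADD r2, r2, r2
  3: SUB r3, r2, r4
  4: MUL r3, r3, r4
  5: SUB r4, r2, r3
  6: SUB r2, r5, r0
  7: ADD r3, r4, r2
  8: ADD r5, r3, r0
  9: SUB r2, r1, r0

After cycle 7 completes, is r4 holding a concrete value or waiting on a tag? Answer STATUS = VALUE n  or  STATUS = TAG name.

STATUS = TAG Add2

c1: issue ADD r2<-Add1 | r0:2,r1:7,r2:Add1,r3:6,r4:7,r5:3
c2: issue SUB r4<-Add2 | r0:2,r1:7,r2:Add1,r3:6,r4:Add2,r5:3
c3: CDB Add1=13; issue ADD r2<-Add1 | r0:2,r1:7,r2:Add1,r3:6,r4:Add2,r5:3
c4: stall | r0:2,r1:7,r2:Add1,r3:6,r4:Add2,r5:3
c5: CDB Add1=26; issue SUB r3<-Add1 | r0:2,r1:7,r2:26,r3:Add1,r4:Add2,r5:3
c6: CDB Add2=11; issue MUL r3<-Mul1 | r0:2,r1:7,r2:26,r3:Mul1,r4:11,r5:3
c7: issue SUB r4<-Add2 | r0:2,r1:7,r2:26,r3:Mul1,r4:Add2,r5:3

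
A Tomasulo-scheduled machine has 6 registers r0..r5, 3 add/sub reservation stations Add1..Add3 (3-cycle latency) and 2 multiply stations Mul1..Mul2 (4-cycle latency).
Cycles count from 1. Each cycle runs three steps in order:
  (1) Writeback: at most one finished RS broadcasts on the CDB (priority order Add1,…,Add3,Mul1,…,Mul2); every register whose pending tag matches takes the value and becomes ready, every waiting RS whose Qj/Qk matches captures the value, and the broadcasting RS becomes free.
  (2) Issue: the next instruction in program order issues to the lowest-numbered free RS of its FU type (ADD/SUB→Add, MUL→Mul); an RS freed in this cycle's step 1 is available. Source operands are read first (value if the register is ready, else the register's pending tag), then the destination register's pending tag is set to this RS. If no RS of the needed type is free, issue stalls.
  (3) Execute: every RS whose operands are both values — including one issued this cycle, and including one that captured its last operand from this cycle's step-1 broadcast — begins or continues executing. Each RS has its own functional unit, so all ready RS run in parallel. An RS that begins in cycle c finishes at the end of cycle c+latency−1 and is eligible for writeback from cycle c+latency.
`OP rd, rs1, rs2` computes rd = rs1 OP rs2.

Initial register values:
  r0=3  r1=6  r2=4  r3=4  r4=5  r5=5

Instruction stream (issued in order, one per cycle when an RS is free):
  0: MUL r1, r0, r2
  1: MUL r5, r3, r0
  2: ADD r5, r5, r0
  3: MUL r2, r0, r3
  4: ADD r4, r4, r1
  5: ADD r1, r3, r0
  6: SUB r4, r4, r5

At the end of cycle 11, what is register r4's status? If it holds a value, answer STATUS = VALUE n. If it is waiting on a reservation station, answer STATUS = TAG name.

cycle 1: issue MUL r1<-Mul1 // r0:3,r1:Mul1,r2:4,r3:4,r4:5,r5:5
cycle 2: issue MUL r5<-Mul2 // r0:3,r1:Mul1,r2:4,r3:4,r4:5,r5:Mul2
cycle 3: issue ADD r5<-Add1 // r0:3,r1:Mul1,r2:4,r3:4,r4:5,r5:Add1
cycle 4: stall // r0:3,r1:Mul1,r2:4,r3:4,r4:5,r5:Add1
cycle 5: CDB Mul1=12; issue MUL r2<-Mul1 // r0:3,r1:12,r2:Mul1,r3:4,r4:5,r5:Add1
cycle 6: CDB Mul2=12; issue ADD r4<-Add2 // r0:3,r1:12,r2:Mul1,r3:4,r4:Add2,r5:Add1
cycle 7: issue ADD r1<-Add3 // r0:3,r1:Add3,r2:Mul1,r3:4,r4:Add2,r5:Add1
cycle 8: stall // r0:3,r1:Add3,r2:Mul1,r3:4,r4:Add2,r5:Add1
cycle 9: CDB Add1=15; issue SUB r4<-Add1 // r0:3,r1:Add3,r2:Mul1,r3:4,r4:Add1,r5:15
cycle 10: CDB Add2=17 // r0:3,r1:Add3,r2:Mul1,r3:4,r4:Add1,r5:15
cycle 11: CDB Add3=7 // r0:3,r1:7,r2:Mul1,r3:4,r4:Add1,r5:15

STATUS = TAG Add1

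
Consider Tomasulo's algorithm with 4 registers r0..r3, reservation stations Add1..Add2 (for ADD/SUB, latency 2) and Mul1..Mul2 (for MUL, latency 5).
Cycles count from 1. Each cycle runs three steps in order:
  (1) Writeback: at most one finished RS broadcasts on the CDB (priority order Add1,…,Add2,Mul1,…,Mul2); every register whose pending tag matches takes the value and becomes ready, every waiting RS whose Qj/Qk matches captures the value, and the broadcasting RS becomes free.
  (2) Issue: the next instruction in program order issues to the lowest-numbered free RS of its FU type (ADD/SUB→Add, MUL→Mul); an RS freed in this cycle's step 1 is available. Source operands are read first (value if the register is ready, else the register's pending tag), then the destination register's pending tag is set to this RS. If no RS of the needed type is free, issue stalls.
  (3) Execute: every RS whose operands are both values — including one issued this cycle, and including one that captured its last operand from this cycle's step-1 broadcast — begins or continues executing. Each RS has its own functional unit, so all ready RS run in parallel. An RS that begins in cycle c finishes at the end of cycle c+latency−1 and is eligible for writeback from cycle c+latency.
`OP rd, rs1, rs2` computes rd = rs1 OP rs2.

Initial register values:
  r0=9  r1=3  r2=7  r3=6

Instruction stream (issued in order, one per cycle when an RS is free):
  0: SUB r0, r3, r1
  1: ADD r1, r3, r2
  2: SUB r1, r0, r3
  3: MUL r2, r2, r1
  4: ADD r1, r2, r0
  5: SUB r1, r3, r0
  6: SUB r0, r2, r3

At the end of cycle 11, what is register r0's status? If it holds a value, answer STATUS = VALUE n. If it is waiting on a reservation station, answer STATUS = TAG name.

STATUS = TAG Add2

  c1: issue SUB r0<-Add1  regs: r0:Add1,r1:3,r2:7,r3:6
  c2: issue ADD r1<-Add2  regs: r0:Add1,r1:Add2,r2:7,r3:6
  c3: CDB Add1=3; issue SUB r1<-Add1  regs: r0:3,r1:Add1,r2:7,r3:6
  c4: CDB Add2=13; issue MUL r2<-Mul1  regs: r0:3,r1:Add1,r2:Mul1,r3:6
  c5: CDB Add1=-3; issue ADD r1<-Add1  regs: r0:3,r1:Add1,r2:Mul1,r3:6
  c6: issue SUB r1<-Add2  regs: r0:3,r1:Add2,r2:Mul1,r3:6
  c7: stall  regs: r0:3,r1:Add2,r2:Mul1,r3:6
  c8: CDB Add2=3; issue SUB r0<-Add2  regs: r0:Add2,r1:3,r2:Mul1,r3:6
  c9: -  regs: r0:Add2,r1:3,r2:Mul1,r3:6
  c10: CDB Mul1=-21  regs: r0:Add2,r1:3,r2:-21,r3:6
  c11: -  regs: r0:Add2,r1:3,r2:-21,r3:6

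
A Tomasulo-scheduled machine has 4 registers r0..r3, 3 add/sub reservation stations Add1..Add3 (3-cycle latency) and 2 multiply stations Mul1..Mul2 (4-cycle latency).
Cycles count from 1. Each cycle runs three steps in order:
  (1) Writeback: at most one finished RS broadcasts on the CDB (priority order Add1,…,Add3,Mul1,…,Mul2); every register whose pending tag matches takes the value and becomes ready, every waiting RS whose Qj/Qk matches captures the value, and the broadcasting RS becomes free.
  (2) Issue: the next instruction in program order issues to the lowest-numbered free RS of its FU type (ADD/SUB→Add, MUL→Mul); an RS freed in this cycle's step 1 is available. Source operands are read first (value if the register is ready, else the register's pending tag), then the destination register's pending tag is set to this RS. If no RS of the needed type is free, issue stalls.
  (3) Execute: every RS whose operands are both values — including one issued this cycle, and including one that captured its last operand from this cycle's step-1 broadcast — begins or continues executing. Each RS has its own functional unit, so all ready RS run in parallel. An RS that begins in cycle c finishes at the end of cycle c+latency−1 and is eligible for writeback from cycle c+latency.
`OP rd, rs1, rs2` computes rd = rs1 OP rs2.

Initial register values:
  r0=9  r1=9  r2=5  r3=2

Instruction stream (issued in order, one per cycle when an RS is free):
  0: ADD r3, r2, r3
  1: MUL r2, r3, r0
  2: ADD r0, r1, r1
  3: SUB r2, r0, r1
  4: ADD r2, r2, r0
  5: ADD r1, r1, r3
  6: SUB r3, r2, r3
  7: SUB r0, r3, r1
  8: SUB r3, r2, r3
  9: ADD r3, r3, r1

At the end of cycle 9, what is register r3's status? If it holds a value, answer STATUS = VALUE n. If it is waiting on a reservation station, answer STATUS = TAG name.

c1: issue ADD r3<-Add1 | r0:9,r1:9,r2:5,r3:Add1
c2: issue MUL r2<-Mul1 | r0:9,r1:9,r2:Mul1,r3:Add1
c3: issue ADD r0<-Add2 | r0:Add2,r1:9,r2:Mul1,r3:Add1
c4: CDB Add1=7; issue SUB r2<-Add1 | r0:Add2,r1:9,r2:Add1,r3:7
c5: issue ADD r2<-Add3 | r0:Add2,r1:9,r2:Add3,r3:7
c6: CDB Add2=18; issue ADD r1<-Add2 | r0:18,r1:Add2,r2:Add3,r3:7
c7: stall | r0:18,r1:Add2,r2:Add3,r3:7
c8: CDB Mul1=63; stall | r0:18,r1:Add2,r2:Add3,r3:7
c9: CDB Add1=9; issue SUB r3<-Add1 | r0:18,r1:Add2,r2:Add3,r3:Add1

STATUS = TAG Add1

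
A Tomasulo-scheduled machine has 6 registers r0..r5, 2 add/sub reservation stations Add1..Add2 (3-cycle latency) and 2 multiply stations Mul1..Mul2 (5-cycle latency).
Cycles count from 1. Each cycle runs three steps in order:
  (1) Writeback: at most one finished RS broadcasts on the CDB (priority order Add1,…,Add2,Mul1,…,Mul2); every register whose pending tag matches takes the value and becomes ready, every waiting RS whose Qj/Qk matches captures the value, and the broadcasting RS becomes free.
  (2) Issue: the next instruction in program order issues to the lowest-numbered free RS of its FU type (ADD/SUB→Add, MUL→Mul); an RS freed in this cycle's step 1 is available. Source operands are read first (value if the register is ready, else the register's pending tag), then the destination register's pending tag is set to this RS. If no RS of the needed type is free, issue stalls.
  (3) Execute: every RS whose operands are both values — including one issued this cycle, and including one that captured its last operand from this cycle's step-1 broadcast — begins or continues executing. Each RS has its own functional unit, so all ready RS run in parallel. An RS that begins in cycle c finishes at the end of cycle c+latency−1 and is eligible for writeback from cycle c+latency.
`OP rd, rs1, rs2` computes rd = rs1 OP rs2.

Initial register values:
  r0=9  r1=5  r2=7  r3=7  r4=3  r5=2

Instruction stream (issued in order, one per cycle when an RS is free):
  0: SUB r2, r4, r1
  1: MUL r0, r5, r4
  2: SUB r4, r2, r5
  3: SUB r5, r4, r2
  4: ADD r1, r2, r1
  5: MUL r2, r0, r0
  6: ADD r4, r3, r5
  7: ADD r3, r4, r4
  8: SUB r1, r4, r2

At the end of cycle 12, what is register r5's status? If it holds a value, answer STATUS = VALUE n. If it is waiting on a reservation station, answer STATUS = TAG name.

STATUS = VALUE -2

c1: issue SUB r2<-Add1 | r0:9,r1:5,r2:Add1,r3:7,r4:3,r5:2
c2: issue MUL r0<-Mul1 | r0:Mul1,r1:5,r2:Add1,r3:7,r4:3,r5:2
c3: issue SUB r4<-Add2 | r0:Mul1,r1:5,r2:Add1,r3:7,r4:Add2,r5:2
c4: CDB Add1=-2; issue SUB r5<-Add1 | r0:Mul1,r1:5,r2:-2,r3:7,r4:Add2,r5:Add1
c5: stall | r0:Mul1,r1:5,r2:-2,r3:7,r4:Add2,r5:Add1
c6: stall | r0:Mul1,r1:5,r2:-2,r3:7,r4:Add2,r5:Add1
c7: CDB Add2=-4; issue ADD r1<-Add2 | r0:Mul1,r1:Add2,r2:-2,r3:7,r4:-4,r5:Add1
c8: CDB Mul1=6; issue MUL r2<-Mul1 | r0:6,r1:Add2,r2:Mul1,r3:7,r4:-4,r5:Add1
c9: stall | r0:6,r1:Add2,r2:Mul1,r3:7,r4:-4,r5:Add1
c10: CDB Add1=-2; issue ADD r4<-Add1 | r0:6,r1:Add2,r2:Mul1,r3:7,r4:Add1,r5:-2
c11: CDB Add2=3; issue ADD r3<-Add2 | r0:6,r1:3,r2:Mul1,r3:Add2,r4:Add1,r5:-2
c12: stall | r0:6,r1:3,r2:Mul1,r3:Add2,r4:Add1,r5:-2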